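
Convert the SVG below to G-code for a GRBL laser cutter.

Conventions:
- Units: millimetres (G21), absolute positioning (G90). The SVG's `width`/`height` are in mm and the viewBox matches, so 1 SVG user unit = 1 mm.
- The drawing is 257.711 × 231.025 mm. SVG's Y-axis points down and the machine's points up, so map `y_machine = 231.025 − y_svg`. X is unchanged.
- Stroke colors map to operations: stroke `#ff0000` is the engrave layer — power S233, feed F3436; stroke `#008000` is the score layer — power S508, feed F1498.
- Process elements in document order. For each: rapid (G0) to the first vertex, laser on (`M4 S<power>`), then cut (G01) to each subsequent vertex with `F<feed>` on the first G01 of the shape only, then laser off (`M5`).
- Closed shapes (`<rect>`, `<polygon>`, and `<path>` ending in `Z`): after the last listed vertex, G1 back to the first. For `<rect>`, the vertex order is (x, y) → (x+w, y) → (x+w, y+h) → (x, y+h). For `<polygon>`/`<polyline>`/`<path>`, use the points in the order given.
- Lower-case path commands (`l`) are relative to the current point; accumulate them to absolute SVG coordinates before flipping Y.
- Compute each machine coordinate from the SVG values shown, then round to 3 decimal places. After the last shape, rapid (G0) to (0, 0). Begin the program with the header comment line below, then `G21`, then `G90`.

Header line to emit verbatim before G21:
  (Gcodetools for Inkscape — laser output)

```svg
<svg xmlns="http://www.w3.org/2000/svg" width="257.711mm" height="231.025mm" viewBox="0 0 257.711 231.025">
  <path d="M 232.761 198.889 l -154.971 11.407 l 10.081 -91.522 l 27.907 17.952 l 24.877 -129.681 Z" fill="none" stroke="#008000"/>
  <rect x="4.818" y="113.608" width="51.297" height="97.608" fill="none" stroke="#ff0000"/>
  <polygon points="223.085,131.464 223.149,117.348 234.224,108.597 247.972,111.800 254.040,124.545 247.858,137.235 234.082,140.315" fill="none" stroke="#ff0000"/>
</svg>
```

(Gcodetools for Inkscape — laser output)
G21
G90
G0 X232.761 Y32.136
M4 S508
G01 X77.790 Y20.729 F1498
G01 X87.871 Y112.251
G01 X115.778 Y94.299
G01 X140.655 Y223.980
G01 X232.761 Y32.136
M5
G0 X4.818 Y117.417
M4 S233
G01 X56.115 Y117.417 F3436
G01 X56.115 Y19.809
G01 X4.818 Y19.809
G01 X4.818 Y117.417
M5
G0 X223.085 Y99.561
M4 S233
G01 X223.149 Y113.677 F3436
G01 X234.224 Y122.428
G01 X247.972 Y119.225
G01 X254.040 Y106.480
G01 X247.858 Y93.790
G01 X234.082 Y90.710
G01 X223.085 Y99.561
M5
G0 X0.000 Y0.000

viewBox `0 0 257.711 231.025` with mm width/height → 1 unit = 1 mm. Flip: y_m = 231.025 − y_svg.

**Shape 1** — `<path>` closed polygon, stroke `#008000` → score (S508, F1498). Machine vertices: (232.761,32.136) → (77.790,20.729) → (87.871,112.251) → (115.778,94.299) → (140.655,223.980) → (232.761,32.136). Closed: final G1 returns to the first vertex.

**Shape 2** — `<rect>` rectangle, stroke `#ff0000` → engrave (S233, F3436). Machine vertices: (4.818,117.417) → (56.115,117.417) → (56.115,19.809) → (4.818,19.809) → (4.818,117.417). Closed: final G1 returns to the first vertex.

**Shape 3** — `<polygon>` regular polygon, stroke `#ff0000` → engrave (S233, F3436). Machine vertices: (223.085,99.561) → (223.149,113.677) → (234.224,122.428) → (247.972,119.225) → (254.040,106.480) → (247.858,93.790) → (234.082,90.710) → (223.085,99.561). Closed: final G1 returns to the first vertex.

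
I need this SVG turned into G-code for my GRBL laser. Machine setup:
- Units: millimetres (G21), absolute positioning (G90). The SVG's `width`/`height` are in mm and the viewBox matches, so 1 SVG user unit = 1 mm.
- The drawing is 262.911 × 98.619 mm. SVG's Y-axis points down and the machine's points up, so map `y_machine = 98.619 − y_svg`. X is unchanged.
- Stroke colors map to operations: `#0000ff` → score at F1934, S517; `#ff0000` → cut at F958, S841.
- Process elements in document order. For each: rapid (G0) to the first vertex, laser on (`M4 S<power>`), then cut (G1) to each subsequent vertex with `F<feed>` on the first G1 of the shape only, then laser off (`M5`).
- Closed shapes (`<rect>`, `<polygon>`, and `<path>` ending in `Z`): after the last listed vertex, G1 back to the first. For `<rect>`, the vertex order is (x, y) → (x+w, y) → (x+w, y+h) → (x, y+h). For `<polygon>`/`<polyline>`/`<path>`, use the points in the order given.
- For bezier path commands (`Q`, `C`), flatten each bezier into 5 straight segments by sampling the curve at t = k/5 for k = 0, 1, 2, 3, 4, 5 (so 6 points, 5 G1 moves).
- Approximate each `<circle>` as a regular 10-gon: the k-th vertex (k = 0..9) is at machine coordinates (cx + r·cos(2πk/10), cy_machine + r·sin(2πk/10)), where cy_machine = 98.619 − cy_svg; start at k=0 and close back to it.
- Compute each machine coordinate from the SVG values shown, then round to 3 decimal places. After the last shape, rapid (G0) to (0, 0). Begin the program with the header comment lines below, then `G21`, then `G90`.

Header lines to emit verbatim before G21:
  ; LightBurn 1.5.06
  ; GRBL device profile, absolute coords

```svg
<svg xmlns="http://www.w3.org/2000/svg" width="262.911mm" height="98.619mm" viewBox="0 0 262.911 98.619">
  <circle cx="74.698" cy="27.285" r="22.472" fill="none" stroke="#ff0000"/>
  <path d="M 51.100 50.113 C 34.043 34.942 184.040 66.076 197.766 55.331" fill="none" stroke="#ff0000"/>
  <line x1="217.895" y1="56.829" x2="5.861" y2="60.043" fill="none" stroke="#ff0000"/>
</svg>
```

; LightBurn 1.5.06
; GRBL device profile, absolute coords
G21
G90
G0 X97.170 Y71.334
M4 S841
G1 X92.878 Y84.543 F958
G1 X81.642 Y92.706
G1 X67.754 Y92.706
G1 X56.518 Y84.543
G1 X52.226 Y71.334
G1 X56.518 Y58.125
G1 X67.754 Y49.962
G1 X81.642 Y49.962
G1 X92.878 Y58.125
G1 X97.170 Y71.334
M5
G0 X51.100 Y48.506
M4 S841
G1 X58.486 Y52.757 F958
G1 X91.405 Y50.129
G1 X135.298 Y44.852
G1 X175.604 Y41.161
G1 X197.766 Y43.288
M5
G0 X217.895 Y41.790
M4 S841
G1 X5.861 Y38.576 F958
M5
G0 X0.000 Y0.000

viewBox `0 0 262.911 98.619` with mm width/height → 1 unit = 1 mm. Flip: y_m = 98.619 − y_svg.

**Shape 1** — `<circle>` circle, stroke `#ff0000` → cut (S841, F958). Machine vertices: (97.170,71.334) → (92.878,84.543) → (81.642,92.706) → (67.754,92.706) → (56.518,84.543) → (52.226,71.334) → (56.518,58.125) → (67.754,49.962) → (81.642,49.962) → (92.878,58.125) → (97.170,71.334). Closed: final G1 returns to the first vertex.

**Shape 2** — `<path>` cubic bezier, stroke `#ff0000` → cut (S841, F958). Control points (SVG): P0=(51.100,50.113), P1=(34.043,34.942), P2=(184.040,66.076), P3=(197.766,55.331); sampled at t=k/5. Machine vertices: (51.100,48.506) → (58.486,52.757) → (91.405,50.129) → (135.298,44.852) → (175.604,41.161) → (197.766,43.288). Open path.

**Shape 3** — `<line>` line segment, stroke `#ff0000` → cut (S841, F958). Machine vertices: (217.895,41.790) → (5.861,38.576). Open path.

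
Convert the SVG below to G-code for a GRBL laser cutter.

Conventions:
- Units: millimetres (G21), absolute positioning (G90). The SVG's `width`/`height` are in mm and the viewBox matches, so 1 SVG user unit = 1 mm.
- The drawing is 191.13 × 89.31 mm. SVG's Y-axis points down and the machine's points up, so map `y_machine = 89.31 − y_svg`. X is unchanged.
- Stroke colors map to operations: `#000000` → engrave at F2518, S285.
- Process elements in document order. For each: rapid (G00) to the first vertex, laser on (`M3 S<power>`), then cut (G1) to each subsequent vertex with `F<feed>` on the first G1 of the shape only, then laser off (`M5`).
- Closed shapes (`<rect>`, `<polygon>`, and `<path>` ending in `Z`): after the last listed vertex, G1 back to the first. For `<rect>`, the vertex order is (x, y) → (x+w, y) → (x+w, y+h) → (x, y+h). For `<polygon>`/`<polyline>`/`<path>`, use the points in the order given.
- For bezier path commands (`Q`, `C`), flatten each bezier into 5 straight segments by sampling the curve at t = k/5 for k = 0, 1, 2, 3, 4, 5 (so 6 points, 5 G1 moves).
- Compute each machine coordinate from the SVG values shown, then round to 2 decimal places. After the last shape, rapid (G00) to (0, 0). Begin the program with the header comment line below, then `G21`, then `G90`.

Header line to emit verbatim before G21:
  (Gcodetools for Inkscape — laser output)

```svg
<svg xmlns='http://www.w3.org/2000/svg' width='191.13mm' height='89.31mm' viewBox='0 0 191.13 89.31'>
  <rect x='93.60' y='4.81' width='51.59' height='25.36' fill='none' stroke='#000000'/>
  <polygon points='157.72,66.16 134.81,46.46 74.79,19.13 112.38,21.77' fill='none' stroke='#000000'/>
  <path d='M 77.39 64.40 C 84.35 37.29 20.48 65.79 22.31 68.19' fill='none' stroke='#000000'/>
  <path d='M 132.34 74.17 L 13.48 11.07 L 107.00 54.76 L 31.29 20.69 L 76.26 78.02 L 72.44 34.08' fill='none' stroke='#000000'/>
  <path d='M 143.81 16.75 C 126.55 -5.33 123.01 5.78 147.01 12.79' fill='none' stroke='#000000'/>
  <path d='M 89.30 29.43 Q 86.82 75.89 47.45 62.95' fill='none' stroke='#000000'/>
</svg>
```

(Gcodetools for Inkscape — laser output)
G21
G90
G00 X93.60 Y84.50
M3 S285
G1 X145.19 Y84.50 F2518
G1 X145.19 Y59.14
G1 X93.60 Y59.14
G1 X93.60 Y84.50
M5
G00 X157.72 Y23.15
M3 S285
G1 X134.81 Y42.85 F2518
G1 X74.79 Y70.18
G1 X112.38 Y67.54
G1 X157.72 Y23.15
M5
G00 X77.39 Y24.91
M3 S285
G1 X74.16 Y35.16 F2518
G1 X60.48 Y35.98
G1 X42.91 Y31.30
G1 X28.00 Y25.04
G1 X22.31 Y21.12
M5
G00 X132.34 Y15.14
M3 S285
G1 X13.48 Y78.24 F2518
G1 X107.00 Y34.55
G1 X31.29 Y68.62
G1 X76.26 Y11.29
G1 X72.44 Y55.23
M5
G00 X143.81 Y72.56
M3 S285
G1 X135.21 Y82.12 F2518
G1 X130.57 Y85.51
G1 X130.54 Y84.51
G1 X135.80 Y80.92
G1 X147.01 Y76.52
M5
G00 X89.30 Y59.88
M3 S285
G1 X86.83 Y43.67 F2518
G1 X81.41 Y32.22
G1 X73.04 Y25.51
G1 X61.72 Y23.56
G1 X47.45 Y26.36
M5
G00 X0.00 Y0.00

viewBox `0 0 191.13 89.31` with mm width/height → 1 unit = 1 mm. Flip: y_m = 89.31 − y_svg.

**Shape 1** — `<rect>` rectangle, stroke `#000000` → engrave (S285, F2518). Machine vertices: (93.60,84.50) → (145.19,84.50) → (145.19,59.14) → (93.60,59.14) → (93.60,84.50). Closed: final G1 returns to the first vertex.

**Shape 2** — `<polygon>` closed polygon, stroke `#000000` → engrave (S285, F2518). Machine vertices: (157.72,23.15) → (134.81,42.85) → (74.79,70.18) → (112.38,67.54) → (157.72,23.15). Closed: final G1 returns to the first vertex.

**Shape 3** — `<path>` cubic bezier, stroke `#000000` → engrave (S285, F2518). Control points (SVG): P0=(77.39,64.40), P1=(84.35,37.29), P2=(20.48,65.79), P3=(22.31,68.19); sampled at t=k/5. Machine vertices: (77.39,24.91) → (74.16,35.16) → (60.48,35.98) → (42.91,31.30) → (28.00,25.04) → (22.31,21.12). Open path.

**Shape 4** — `<path>` open polyline, stroke `#000000` → engrave (S285, F2518). Machine vertices: (132.34,15.14) → (13.48,78.24) → (107.00,34.55) → (31.29,68.62) → (76.26,11.29) → (72.44,55.23). Open path.

**Shape 5** — `<path>` cubic bezier, stroke `#000000` → engrave (S285, F2518). Control points (SVG): P0=(143.81,16.75), P1=(126.55,-5.33), P2=(123.01,5.78), P3=(147.01,12.79); sampled at t=k/5. Machine vertices: (143.81,72.56) → (135.21,82.12) → (130.57,85.51) → (130.54,84.51) → (135.80,80.92) → (147.01,76.52). Open path.

**Shape 6** — `<path>` quadratic bezier, stroke `#000000` → engrave (S285, F2518). Control points (SVG): P0=(89.30,29.43), P1=(86.82,75.89), P2=(47.45,62.95); sampled at t=k/5. Machine vertices: (89.30,59.88) → (86.83,43.67) → (81.41,32.22) → (73.04,25.51) → (61.72,23.56) → (47.45,26.36). Open path.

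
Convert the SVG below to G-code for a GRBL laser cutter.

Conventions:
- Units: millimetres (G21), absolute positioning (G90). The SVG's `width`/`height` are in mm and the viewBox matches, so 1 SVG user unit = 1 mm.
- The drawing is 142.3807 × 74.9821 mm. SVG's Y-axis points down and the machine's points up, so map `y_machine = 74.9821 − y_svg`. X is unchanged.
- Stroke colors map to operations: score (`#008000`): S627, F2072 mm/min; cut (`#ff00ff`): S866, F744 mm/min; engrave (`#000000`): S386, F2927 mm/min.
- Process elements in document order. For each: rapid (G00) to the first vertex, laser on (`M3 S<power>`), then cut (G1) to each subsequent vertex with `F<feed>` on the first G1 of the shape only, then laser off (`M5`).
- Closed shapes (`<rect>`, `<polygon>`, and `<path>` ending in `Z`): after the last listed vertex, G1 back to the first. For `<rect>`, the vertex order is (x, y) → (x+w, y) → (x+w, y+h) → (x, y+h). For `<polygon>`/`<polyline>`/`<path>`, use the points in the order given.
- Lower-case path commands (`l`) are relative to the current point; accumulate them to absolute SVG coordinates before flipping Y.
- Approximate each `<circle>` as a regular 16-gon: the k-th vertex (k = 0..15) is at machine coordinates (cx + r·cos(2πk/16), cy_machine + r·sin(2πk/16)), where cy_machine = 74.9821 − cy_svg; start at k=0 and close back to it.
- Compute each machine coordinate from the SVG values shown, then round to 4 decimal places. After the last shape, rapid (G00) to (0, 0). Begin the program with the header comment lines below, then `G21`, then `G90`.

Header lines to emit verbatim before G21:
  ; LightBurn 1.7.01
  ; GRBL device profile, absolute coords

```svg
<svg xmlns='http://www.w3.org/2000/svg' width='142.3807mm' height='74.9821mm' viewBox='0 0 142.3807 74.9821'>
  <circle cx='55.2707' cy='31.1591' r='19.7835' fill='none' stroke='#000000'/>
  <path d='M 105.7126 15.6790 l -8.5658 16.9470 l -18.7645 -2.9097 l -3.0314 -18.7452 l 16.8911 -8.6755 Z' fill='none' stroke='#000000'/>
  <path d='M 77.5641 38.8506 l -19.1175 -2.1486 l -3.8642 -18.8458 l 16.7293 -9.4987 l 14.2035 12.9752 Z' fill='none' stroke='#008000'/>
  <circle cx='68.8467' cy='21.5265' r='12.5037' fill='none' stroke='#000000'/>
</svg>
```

; LightBurn 1.7.01
; GRBL device profile, absolute coords
G21
G90
G00 X75.0542 Y43.8230
M3 S386
G1 X73.5483 Y51.3938 F2927
G1 X69.2597 Y57.8120
G1 X62.8415 Y62.1006
G1 X55.2707 Y63.6065
G1 X47.6999 Y62.1006
G1 X41.2817 Y57.8120
G1 X36.9931 Y51.3938
G1 X35.4872 Y43.8230
G1 X36.9931 Y36.2522
G1 X41.2817 Y29.8340
G1 X47.6999 Y25.5454
G1 X55.2707 Y24.0395
G1 X62.8415 Y25.5454
G1 X69.2597 Y29.8340
G1 X73.5483 Y36.2522
G1 X75.0542 Y43.8230
M5
G00 X105.7126 Y59.3031
M3 S386
G1 X97.1468 Y42.3561 F2927
G1 X78.3823 Y45.2658
G1 X75.3509 Y64.0110
G1 X92.2420 Y72.6865
G1 X105.7126 Y59.3031
M5
G00 X77.5641 Y36.1315
M3 S627
G1 X58.4466 Y38.2801 F2072
G1 X54.5824 Y57.1259
G1 X71.3117 Y66.6246
G1 X85.5152 Y53.6494
G1 X77.5641 Y36.1315
M5
G00 X81.3504 Y53.4556
M3 S386
G1 X80.3986 Y58.2406 F2927
G1 X77.6882 Y62.2971
G1 X73.6317 Y65.0075
G1 X68.8467 Y65.9593
G1 X64.0617 Y65.0075
G1 X60.0052 Y62.2971
G1 X57.2948 Y58.2406
G1 X56.3430 Y53.4556
G1 X57.2948 Y48.6706
G1 X60.0052 Y44.6141
G1 X64.0617 Y41.9037
G1 X68.8467 Y40.9519
G1 X73.6317 Y41.9037
G1 X77.6882 Y44.6141
G1 X80.3986 Y48.6706
G1 X81.3504 Y53.4556
M5
G00 X0.0000 Y0.0000

viewBox `0 0 142.3807 74.9821` with mm width/height → 1 unit = 1 mm. Flip: y_m = 74.9821 − y_svg.

**Shape 1** — `<circle>` circle, stroke `#000000` → engrave (S386, F2927). Machine vertices: (75.0542,43.8230) → (73.5483,51.3938) → (69.2597,57.8120) → (62.8415,62.1006) → (55.2707,63.6065) → (47.6999,62.1006) → (41.2817,57.8120) → (36.9931,51.3938) → (35.4872,43.8230) → (36.9931,36.2522) → (41.2817,29.8340) → (47.6999,25.5454) → (55.2707,24.0395) → (62.8415,25.5454) → (69.2597,29.8340) → (73.5483,36.2522) → (75.0542,43.8230). Closed: final G1 returns to the first vertex.

**Shape 2** — `<path>` regular polygon, stroke `#000000` → engrave (S386, F2927). Machine vertices: (105.7126,59.3031) → (97.1468,42.3561) → (78.3823,45.2658) → (75.3509,64.0110) → (92.2420,72.6865) → (105.7126,59.3031). Closed: final G1 returns to the first vertex.

**Shape 3** — `<path>` regular polygon, stroke `#008000` → score (S627, F2072). Machine vertices: (77.5641,36.1315) → (58.4466,38.2801) → (54.5824,57.1259) → (71.3117,66.6246) → (85.5152,53.6494) → (77.5641,36.1315). Closed: final G1 returns to the first vertex.

**Shape 4** — `<circle>` circle, stroke `#000000` → engrave (S386, F2927). Machine vertices: (81.3504,53.4556) → (80.3986,58.2406) → (77.6882,62.2971) → (73.6317,65.0075) → (68.8467,65.9593) → (64.0617,65.0075) → (60.0052,62.2971) → (57.2948,58.2406) → (56.3430,53.4556) → (57.2948,48.6706) → (60.0052,44.6141) → (64.0617,41.9037) → (68.8467,40.9519) → (73.6317,41.9037) → (77.6882,44.6141) → (80.3986,48.6706) → (81.3504,53.4556). Closed: final G1 returns to the first vertex.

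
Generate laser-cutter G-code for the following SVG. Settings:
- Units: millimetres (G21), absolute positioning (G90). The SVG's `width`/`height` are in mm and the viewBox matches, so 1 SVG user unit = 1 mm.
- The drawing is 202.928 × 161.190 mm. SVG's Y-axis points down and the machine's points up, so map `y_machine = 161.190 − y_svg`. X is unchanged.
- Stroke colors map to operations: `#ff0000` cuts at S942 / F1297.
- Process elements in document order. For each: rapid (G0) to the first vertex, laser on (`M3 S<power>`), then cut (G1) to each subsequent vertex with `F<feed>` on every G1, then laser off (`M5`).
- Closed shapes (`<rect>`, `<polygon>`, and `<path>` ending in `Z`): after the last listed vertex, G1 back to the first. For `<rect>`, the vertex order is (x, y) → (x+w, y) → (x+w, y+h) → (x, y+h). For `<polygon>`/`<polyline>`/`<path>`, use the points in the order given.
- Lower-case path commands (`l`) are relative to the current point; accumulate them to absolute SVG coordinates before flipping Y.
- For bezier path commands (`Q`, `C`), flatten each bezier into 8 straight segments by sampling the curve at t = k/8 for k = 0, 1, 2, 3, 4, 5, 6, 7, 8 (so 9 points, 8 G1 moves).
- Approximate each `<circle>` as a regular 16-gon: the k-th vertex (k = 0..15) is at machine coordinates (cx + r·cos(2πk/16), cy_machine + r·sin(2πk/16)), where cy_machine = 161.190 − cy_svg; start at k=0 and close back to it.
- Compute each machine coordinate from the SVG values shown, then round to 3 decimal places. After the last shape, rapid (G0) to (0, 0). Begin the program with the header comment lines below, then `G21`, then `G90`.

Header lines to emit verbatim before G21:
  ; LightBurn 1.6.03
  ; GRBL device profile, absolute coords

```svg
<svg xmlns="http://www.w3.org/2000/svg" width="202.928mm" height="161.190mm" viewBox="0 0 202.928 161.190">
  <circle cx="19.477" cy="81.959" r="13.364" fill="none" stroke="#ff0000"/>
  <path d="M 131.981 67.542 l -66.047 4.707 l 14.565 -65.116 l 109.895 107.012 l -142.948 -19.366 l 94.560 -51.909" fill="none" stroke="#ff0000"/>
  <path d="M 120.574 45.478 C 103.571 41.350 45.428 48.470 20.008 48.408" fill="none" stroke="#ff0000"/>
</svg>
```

Since the viewBox matches the mm dimensions, user units are millimetres directly. The only transform is the Y-flip y_m = 161.190 − y_svg.

Shape 1 is a circle drawn with `<circle>`. Its stroke #ff0000 means cut at S942, F1297. After flipping Y the toolpath is (32.841,79.231) → (31.824,84.345) → (28.927,88.681) → (24.591,91.578) → (19.477,92.595) → (14.363,91.578) → (10.027,88.681) → (7.130,84.345) → (6.113,79.231) → (7.130,74.117) → (10.027,69.781) → (14.363,66.884) → (19.477,65.867) → (24.591,66.884) → (28.927,69.781) → (31.824,74.117) → (32.841,79.231), returning to the start.

Shape 2 is a open polyline drawn with `<path>`. Its stroke #ff0000 means cut at S942, F1297. After flipping Y the toolpath is (131.981,93.648) → (65.934,88.941) → (80.499,154.057) → (190.394,47.045) → (47.446,66.411) → (142.006,118.320).

Shape 3 is a cubic bezier drawn with `<path>`. Its stroke #ff0000 means cut at S942, F1297. After flipping Y the toolpath is (120.574,115.712) → (112.414,116.769) → (101.262,116.987) → (87.985,116.583) → (73.447,115.772) → (58.515,114.770) → (44.054,113.794) → (30.930,113.059) → (20.008,112.782).

; LightBurn 1.6.03
; GRBL device profile, absolute coords
G21
G90
G0 X32.841 Y79.231
M3 S942
G1 X31.824 Y84.345 F1297
G1 X28.927 Y88.681 F1297
G1 X24.591 Y91.578 F1297
G1 X19.477 Y92.595 F1297
G1 X14.363 Y91.578 F1297
G1 X10.027 Y88.681 F1297
G1 X7.130 Y84.345 F1297
G1 X6.113 Y79.231 F1297
G1 X7.130 Y74.117 F1297
G1 X10.027 Y69.781 F1297
G1 X14.363 Y66.884 F1297
G1 X19.477 Y65.867 F1297
G1 X24.591 Y66.884 F1297
G1 X28.927 Y69.781 F1297
G1 X31.824 Y74.117 F1297
G1 X32.841 Y79.231 F1297
M5
G0 X131.981 Y93.648
M3 S942
G1 X65.934 Y88.941 F1297
G1 X80.499 Y154.057 F1297
G1 X190.394 Y47.045 F1297
G1 X47.446 Y66.411 F1297
G1 X142.006 Y118.320 F1297
M5
G0 X120.574 Y115.712
M3 S942
G1 X112.414 Y116.769 F1297
G1 X101.262 Y116.987 F1297
G1 X87.985 Y116.583 F1297
G1 X73.447 Y115.772 F1297
G1 X58.515 Y114.770 F1297
G1 X44.054 Y113.794 F1297
G1 X30.930 Y113.059 F1297
G1 X20.008 Y112.782 F1297
M5
G0 X0.000 Y0.000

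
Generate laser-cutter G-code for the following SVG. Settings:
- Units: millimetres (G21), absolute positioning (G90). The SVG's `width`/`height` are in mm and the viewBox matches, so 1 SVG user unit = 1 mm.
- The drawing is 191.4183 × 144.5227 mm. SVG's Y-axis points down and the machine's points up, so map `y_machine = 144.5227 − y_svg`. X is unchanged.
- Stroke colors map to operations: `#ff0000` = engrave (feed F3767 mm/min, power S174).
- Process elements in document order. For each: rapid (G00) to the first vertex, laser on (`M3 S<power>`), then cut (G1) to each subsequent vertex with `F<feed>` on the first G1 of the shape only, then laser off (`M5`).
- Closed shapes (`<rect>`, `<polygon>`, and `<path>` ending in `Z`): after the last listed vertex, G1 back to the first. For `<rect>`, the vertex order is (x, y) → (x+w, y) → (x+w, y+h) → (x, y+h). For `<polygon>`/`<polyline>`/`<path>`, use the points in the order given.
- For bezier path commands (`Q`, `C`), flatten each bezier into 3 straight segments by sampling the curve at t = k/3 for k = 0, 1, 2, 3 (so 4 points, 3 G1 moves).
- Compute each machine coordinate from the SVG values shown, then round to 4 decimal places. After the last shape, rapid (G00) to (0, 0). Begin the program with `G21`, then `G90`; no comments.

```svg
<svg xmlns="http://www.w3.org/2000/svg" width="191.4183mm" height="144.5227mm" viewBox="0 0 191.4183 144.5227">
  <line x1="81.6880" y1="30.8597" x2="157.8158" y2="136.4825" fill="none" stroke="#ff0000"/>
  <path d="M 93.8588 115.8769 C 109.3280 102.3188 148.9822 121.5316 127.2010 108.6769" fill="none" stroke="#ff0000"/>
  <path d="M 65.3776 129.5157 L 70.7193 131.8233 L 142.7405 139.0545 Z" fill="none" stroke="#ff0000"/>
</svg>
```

Since the viewBox matches the mm dimensions, user units are millimetres directly. The only transform is the Y-flip y_m = 144.5227 − y_svg.

Shape 1 is a line segment drawn with `<line>`. Its stroke #ff0000 means engrave at S174, F3767. After flipping Y the toolpath is (81.6880,113.6630) → (157.8158,8.0402).

Shape 2 is a cubic bezier drawn with `<path>`. Its stroke #ff0000 means engrave at S174, F3767. After flipping Y the toolpath is (93.8588,28.6458) → (114.2185,33.6817) → (131.6749,31.2788) → (127.2010,35.8458).

Shape 3 is a closed polygon drawn with `<path>`. Its stroke #ff0000 means engrave at S174, F3767. After flipping Y the toolpath is (65.3776,15.0070) → (70.7193,12.6994) → (142.7405,5.4682) → (65.3776,15.0070), returning to the start.

G21
G90
G00 X81.6880 Y113.6630
M3 S174
G1 X157.8158 Y8.0402 F3767
M5
G00 X93.8588 Y28.6458
M3 S174
G1 X114.2185 Y33.6817 F3767
G1 X131.6749 Y31.2788
G1 X127.2010 Y35.8458
M5
G00 X65.3776 Y15.0070
M3 S174
G1 X70.7193 Y12.6994 F3767
G1 X142.7405 Y5.4682
G1 X65.3776 Y15.0070
M5
G00 X0.0000 Y0.0000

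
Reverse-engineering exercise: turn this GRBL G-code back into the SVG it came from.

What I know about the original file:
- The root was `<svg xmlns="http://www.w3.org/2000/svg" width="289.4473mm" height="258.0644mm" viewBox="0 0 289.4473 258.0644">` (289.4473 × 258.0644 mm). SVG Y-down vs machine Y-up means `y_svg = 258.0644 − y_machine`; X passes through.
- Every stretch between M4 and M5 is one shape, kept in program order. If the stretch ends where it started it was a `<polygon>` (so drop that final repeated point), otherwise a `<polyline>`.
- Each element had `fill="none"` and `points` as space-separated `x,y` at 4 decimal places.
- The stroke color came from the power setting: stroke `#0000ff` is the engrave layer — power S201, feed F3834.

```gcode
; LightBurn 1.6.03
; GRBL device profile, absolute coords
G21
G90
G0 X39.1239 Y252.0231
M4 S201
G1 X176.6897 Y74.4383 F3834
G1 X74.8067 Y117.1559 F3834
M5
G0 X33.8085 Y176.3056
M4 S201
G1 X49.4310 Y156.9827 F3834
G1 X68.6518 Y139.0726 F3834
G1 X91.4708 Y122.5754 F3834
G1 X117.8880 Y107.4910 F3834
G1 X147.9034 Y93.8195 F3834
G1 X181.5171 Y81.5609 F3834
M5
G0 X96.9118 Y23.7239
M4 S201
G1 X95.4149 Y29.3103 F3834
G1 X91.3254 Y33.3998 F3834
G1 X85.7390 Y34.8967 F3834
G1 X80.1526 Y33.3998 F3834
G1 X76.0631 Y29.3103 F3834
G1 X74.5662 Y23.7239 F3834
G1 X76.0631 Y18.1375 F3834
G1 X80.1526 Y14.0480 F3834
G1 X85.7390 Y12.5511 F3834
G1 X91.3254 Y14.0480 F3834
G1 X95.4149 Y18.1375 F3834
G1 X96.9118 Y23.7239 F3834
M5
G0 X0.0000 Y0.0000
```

y_svg = 258.0644 − y_m. Every run uses S201, so all elements get stroke `#0000ff` (engrave).

[1] open run; points: 39.1239,6.0413 176.6897,183.6261 74.8067,140.9085

[2] open run; points: 33.8085,81.7588 49.4310,101.0817 68.6518,118.9918 91.4708,135.4890 117.8880,150.5734 147.9034,164.2449 181.5171,176.5035

[3] closed run; points: 96.9118,234.3405 95.4149,228.7541 91.3254,224.6646 85.7390,223.1677 80.1526,224.6646 76.0631,228.7541 74.5662,234.3405 76.0631,239.9269 80.1526,244.0164 85.7390,245.5133 91.3254,244.0164 95.4149,239.9269

<svg xmlns="http://www.w3.org/2000/svg" width="289.4473mm" height="258.0644mm" viewBox="0 0 289.4473 258.0644">
  <polyline points="39.1239,6.0413 176.6897,183.6261 74.8067,140.9085" fill="none" stroke="#0000ff"/>
  <polyline points="33.8085,81.7588 49.4310,101.0817 68.6518,118.9918 91.4708,135.4890 117.8880,150.5734 147.9034,164.2449 181.5171,176.5035" fill="none" stroke="#0000ff"/>
  <polygon points="96.9118,234.3405 95.4149,228.7541 91.3254,224.6646 85.7390,223.1677 80.1526,224.6646 76.0631,228.7541 74.5662,234.3405 76.0631,239.9269 80.1526,244.0164 85.7390,245.5133 91.3254,244.0164 95.4149,239.9269" fill="none" stroke="#0000ff"/>
</svg>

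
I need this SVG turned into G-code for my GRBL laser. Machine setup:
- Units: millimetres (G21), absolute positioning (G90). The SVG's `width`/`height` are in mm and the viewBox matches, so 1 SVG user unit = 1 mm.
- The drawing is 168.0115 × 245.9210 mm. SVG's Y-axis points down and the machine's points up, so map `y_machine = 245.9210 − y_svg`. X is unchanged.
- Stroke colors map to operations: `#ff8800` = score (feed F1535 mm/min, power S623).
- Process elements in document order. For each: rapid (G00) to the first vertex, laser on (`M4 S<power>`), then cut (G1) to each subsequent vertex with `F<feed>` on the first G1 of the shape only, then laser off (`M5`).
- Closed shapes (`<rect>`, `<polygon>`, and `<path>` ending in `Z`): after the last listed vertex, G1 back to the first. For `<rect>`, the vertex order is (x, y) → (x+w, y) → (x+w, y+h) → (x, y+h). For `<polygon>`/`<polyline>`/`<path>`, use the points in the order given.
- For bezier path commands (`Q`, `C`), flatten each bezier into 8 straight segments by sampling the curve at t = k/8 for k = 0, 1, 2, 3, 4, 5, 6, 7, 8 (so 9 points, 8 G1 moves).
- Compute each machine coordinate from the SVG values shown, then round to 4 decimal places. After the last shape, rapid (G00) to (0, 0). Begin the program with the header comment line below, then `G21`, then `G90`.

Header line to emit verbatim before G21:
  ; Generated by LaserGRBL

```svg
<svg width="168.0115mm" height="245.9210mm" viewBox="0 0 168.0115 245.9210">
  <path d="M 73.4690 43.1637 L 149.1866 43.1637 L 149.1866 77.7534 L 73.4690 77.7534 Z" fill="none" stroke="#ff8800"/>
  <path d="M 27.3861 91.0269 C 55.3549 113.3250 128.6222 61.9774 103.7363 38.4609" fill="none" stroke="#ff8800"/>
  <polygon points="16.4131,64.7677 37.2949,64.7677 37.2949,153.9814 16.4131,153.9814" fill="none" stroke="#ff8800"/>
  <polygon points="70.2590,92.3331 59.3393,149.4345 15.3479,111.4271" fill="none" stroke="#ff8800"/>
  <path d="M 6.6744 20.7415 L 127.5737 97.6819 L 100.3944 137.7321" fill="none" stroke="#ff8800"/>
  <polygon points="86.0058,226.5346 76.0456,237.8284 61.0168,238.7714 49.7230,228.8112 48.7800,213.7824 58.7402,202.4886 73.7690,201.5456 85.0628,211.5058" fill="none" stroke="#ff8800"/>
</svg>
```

1 u = 1 mm; y_m = 245.9210 − y.

[1] `<path>` rectangle, #ff8800→score S623 F1535: (73.4690,202.7573) → (149.1866,202.7573) → (149.1866,168.1676) → (73.4690,168.1676) → (73.4690,202.7573) (closed)

[2] `<path>` cubic bezier, #ff8800→score S623 F1535: (27.3861,154.8941) → (39.7176,149.7863) → (54.6147,150.3935) → (70.3965,155.5267) → (85.3817,163.9966) → (97.8894,174.6141) → (106.2384,186.1900) → (108.7478,197.5350) → (103.7363,207.4601)

[3] `<polygon>` rectangle, #ff8800→score S623 F1535: (16.4131,181.1533) → (37.2949,181.1533) → (37.2949,91.9396) → (16.4131,91.9396) → (16.4131,181.1533) (closed)

[4] `<polygon>` regular polygon, #ff8800→score S623 F1535: (70.2590,153.5879) → (59.3393,96.4865) → (15.3479,134.4939) → (70.2590,153.5879) (closed)

[5] `<path>` open polyline, #ff8800→score S623 F1535: (6.6744,225.1795) → (127.5737,148.2391) → (100.3944,108.1889)

[6] `<polygon>` regular polygon, #ff8800→score S623 F1535: (86.0058,19.3864) → (76.0456,8.0926) → (61.0168,7.1496) → (49.7230,17.1098) → (48.7800,32.1386) → (58.7402,43.4324) → (73.7690,44.3754) → (85.0628,34.4152) → (86.0058,19.3864) (closed)

; Generated by LaserGRBL
G21
G90
G00 X73.4690 Y202.7573
M4 S623
G1 X149.1866 Y202.7573 F1535
G1 X149.1866 Y168.1676
G1 X73.4690 Y168.1676
G1 X73.4690 Y202.7573
M5
G00 X27.3861 Y154.8941
M4 S623
G1 X39.7176 Y149.7863 F1535
G1 X54.6147 Y150.3935
G1 X70.3965 Y155.5267
G1 X85.3817 Y163.9966
G1 X97.8894 Y174.6141
G1 X106.2384 Y186.1900
G1 X108.7478 Y197.5350
G1 X103.7363 Y207.4601
M5
G00 X16.4131 Y181.1533
M4 S623
G1 X37.2949 Y181.1533 F1535
G1 X37.2949 Y91.9396
G1 X16.4131 Y91.9396
G1 X16.4131 Y181.1533
M5
G00 X70.2590 Y153.5879
M4 S623
G1 X59.3393 Y96.4865 F1535
G1 X15.3479 Y134.4939
G1 X70.2590 Y153.5879
M5
G00 X6.6744 Y225.1795
M4 S623
G1 X127.5737 Y148.2391 F1535
G1 X100.3944 Y108.1889
M5
G00 X86.0058 Y19.3864
M4 S623
G1 X76.0456 Y8.0926 F1535
G1 X61.0168 Y7.1496
G1 X49.7230 Y17.1098
G1 X48.7800 Y32.1386
G1 X58.7402 Y43.4324
G1 X73.7690 Y44.3754
G1 X85.0628 Y34.4152
G1 X86.0058 Y19.3864
M5
G00 X0.0000 Y0.0000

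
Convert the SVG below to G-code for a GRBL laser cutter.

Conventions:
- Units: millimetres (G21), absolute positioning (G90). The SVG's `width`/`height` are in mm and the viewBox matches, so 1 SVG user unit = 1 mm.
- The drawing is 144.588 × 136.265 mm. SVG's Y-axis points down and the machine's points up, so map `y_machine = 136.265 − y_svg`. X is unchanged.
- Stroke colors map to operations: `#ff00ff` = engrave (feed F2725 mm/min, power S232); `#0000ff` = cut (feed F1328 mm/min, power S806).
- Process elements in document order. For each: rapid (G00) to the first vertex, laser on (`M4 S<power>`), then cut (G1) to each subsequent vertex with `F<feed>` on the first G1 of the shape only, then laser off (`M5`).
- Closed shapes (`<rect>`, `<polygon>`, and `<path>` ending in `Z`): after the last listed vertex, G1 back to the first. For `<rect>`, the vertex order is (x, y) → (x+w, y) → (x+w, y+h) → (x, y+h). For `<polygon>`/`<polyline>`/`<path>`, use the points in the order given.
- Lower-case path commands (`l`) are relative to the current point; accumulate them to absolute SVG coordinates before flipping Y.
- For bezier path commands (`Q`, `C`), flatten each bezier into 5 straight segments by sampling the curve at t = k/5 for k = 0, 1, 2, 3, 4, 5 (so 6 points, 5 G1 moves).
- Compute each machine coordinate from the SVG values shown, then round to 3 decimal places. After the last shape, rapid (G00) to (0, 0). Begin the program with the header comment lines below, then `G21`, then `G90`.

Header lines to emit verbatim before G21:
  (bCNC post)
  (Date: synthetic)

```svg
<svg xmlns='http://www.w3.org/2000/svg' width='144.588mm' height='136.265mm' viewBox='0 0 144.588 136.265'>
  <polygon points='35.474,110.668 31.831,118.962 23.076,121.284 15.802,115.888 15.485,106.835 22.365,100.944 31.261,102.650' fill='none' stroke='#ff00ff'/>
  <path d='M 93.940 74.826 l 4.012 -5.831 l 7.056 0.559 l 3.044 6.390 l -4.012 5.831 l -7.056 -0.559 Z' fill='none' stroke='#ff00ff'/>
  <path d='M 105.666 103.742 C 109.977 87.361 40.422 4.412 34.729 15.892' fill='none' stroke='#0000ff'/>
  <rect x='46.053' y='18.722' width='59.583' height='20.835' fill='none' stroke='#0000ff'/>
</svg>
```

1 u = 1 mm; y_m = 136.265 − y.

[1] `<polygon>` regular polygon, #ff00ff→engrave S232 F2725: (35.474,25.597) → (31.831,17.303) → (23.076,14.981) → (15.802,20.377) → (15.485,29.430) → (22.365,35.321) → (31.261,33.615) → (35.474,25.597) (closed)

[2] `<path>` regular polygon, #ff00ff→engrave S232 F2725: (93.940,61.439) → (97.952,67.270) → (105.008,66.711) → (108.052,60.321) → (104.040,54.490) → (96.984,55.049) → (93.940,61.439) (closed)

[3] `<path>` cubic bezier, #0000ff→cut S806 F1328: (105.666,32.523) → (100.491,49.052) → (84.198,73.829) → (63.400,99.127) → (44.706,117.217) → (34.729,120.373)

[4] `<rect>` rectangle, #0000ff→cut S806 F1328: (46.053,117.543) → (105.636,117.543) → (105.636,96.708) → (46.053,96.708) → (46.053,117.543) (closed)

(bCNC post)
(Date: synthetic)
G21
G90
G00 X35.474 Y25.597
M4 S232
G1 X31.831 Y17.303 F2725
G1 X23.076 Y14.981
G1 X15.802 Y20.377
G1 X15.485 Y29.430
G1 X22.365 Y35.321
G1 X31.261 Y33.615
G1 X35.474 Y25.597
M5
G00 X93.940 Y61.439
M4 S232
G1 X97.952 Y67.270 F2725
G1 X105.008 Y66.711
G1 X108.052 Y60.321
G1 X104.040 Y54.490
G1 X96.984 Y55.049
G1 X93.940 Y61.439
M5
G00 X105.666 Y32.523
M4 S806
G1 X100.491 Y49.052 F1328
G1 X84.198 Y73.829
G1 X63.400 Y99.127
G1 X44.706 Y117.217
G1 X34.729 Y120.373
M5
G00 X46.053 Y117.543
M4 S806
G1 X105.636 Y117.543 F1328
G1 X105.636 Y96.708
G1 X46.053 Y96.708
G1 X46.053 Y117.543
M5
G00 X0.000 Y0.000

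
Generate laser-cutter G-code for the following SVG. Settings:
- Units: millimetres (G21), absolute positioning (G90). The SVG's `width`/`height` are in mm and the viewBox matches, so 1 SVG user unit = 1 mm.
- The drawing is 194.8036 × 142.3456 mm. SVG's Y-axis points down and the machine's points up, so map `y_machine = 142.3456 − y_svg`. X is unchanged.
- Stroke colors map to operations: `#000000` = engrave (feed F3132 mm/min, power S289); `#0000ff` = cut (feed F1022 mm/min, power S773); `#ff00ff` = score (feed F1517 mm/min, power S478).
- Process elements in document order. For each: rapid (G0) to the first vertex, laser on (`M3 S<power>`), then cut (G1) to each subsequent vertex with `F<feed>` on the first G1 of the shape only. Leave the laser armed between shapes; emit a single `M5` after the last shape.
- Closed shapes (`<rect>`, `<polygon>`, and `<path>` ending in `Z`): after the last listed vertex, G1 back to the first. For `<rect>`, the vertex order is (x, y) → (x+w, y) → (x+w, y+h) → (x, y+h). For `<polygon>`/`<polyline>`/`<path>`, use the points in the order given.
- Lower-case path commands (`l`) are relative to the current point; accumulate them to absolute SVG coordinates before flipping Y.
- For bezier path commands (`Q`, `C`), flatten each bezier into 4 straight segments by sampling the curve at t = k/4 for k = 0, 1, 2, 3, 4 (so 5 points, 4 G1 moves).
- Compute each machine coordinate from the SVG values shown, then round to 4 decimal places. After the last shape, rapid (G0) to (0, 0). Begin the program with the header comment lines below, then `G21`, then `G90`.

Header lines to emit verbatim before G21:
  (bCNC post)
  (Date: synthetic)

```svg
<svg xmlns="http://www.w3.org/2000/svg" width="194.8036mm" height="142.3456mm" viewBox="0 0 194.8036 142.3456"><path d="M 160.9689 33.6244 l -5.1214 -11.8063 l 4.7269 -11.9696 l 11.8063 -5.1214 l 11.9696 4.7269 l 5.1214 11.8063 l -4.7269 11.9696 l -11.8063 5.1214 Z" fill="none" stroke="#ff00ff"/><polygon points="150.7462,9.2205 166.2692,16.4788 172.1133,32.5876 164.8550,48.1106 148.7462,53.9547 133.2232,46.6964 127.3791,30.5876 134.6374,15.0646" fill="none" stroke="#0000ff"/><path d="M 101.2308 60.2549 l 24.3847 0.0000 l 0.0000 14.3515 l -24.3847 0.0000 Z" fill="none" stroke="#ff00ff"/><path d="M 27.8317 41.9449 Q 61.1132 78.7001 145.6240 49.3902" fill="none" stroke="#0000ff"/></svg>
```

Since the viewBox matches the mm dimensions, user units are millimetres directly. The only transform is the Y-flip y_m = 142.3456 − y_svg.

Shape 1 is a regular polygon drawn with `<path>`. Its stroke #ff00ff means score at S478, F1517. After flipping Y the toolpath is (160.9689,108.7212) → (155.8475,120.5275) → (160.5744,132.4971) → (172.3807,137.6185) → (184.3503,132.8916) → (189.4717,121.0853) → (184.7448,109.1157) → (172.9385,103.9943) → (160.9689,108.7212), returning to the start.

Shape 2 is a regular polygon drawn with `<polygon>`. Its stroke #0000ff means cut at S773, F1022. After flipping Y the toolpath is (150.7462,133.1251) → (166.2692,125.8668) → (172.1133,109.7580) → (164.8550,94.2350) → (148.7462,88.3909) → (133.2232,95.6492) → (127.3791,111.7580) → (134.6374,127.2810) → (150.7462,133.1251), returning to the start.

Shape 3 is a rectangle drawn with `<path>`. Its stroke #ff00ff means score at S478, F1517. After flipping Y the toolpath is (101.2308,82.0907) → (125.6155,82.0907) → (125.6155,67.7392) → (101.2308,67.7392) → (101.2308,82.0907), returning to the start.

Shape 4 is a quadratic bezier drawn with `<path>`. Its stroke #0000ff means cut at S773, F1022. After flipping Y the toolpath is (27.8317,100.4007) → (47.6743,86.1522) → (73.9205,80.1618) → (106.5704,82.4295) → (145.6240,92.9554).

(bCNC post)
(Date: synthetic)
G21
G90
G0 X160.9689 Y108.7212
M3 S478
G1 X155.8475 Y120.5275 F1517
G1 X160.5744 Y132.4971
G1 X172.3807 Y137.6185
G1 X184.3503 Y132.8916
G1 X189.4717 Y121.0853
G1 X184.7448 Y109.1157
G1 X172.9385 Y103.9943
G1 X160.9689 Y108.7212
G0 X150.7462 Y133.1251
M3 S773
G1 X166.2692 Y125.8668 F1022
G1 X172.1133 Y109.7580
G1 X164.8550 Y94.2350
G1 X148.7462 Y88.3909
G1 X133.2232 Y95.6492
G1 X127.3791 Y111.7580
G1 X134.6374 Y127.2810
G1 X150.7462 Y133.1251
G0 X101.2308 Y82.0907
M3 S478
G1 X125.6155 Y82.0907 F1517
G1 X125.6155 Y67.7392
G1 X101.2308 Y67.7392
G1 X101.2308 Y82.0907
G0 X27.8317 Y100.4007
M3 S773
G1 X47.6743 Y86.1522 F1022
G1 X73.9205 Y80.1618
G1 X106.5704 Y82.4295
G1 X145.6240 Y92.9554
M5
G0 X0.0000 Y0.0000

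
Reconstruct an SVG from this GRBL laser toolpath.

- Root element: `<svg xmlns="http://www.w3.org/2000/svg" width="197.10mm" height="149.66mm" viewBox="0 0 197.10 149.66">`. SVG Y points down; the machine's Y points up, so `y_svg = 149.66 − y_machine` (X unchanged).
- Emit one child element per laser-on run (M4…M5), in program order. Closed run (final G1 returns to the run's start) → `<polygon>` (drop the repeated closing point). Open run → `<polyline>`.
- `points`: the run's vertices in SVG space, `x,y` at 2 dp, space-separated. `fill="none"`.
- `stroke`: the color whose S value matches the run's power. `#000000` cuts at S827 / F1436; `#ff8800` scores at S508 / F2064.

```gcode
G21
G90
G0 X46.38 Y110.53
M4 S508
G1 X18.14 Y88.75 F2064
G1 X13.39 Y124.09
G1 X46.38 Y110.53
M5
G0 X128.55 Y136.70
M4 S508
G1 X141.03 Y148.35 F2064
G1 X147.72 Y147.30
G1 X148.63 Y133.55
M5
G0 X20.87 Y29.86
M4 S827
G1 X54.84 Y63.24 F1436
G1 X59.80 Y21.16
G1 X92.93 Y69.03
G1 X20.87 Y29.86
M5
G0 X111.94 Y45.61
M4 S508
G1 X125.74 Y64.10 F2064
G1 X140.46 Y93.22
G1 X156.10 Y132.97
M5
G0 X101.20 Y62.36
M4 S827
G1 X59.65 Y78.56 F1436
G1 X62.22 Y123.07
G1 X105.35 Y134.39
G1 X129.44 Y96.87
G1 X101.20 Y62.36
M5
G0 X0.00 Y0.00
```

Each laser-on run becomes one SVG element. Flip Y back into SVG space with y_svg = 149.66 − y_machine.

Run 1: S508 ⇒ score layer `#ff8800`. The run returns to its start, so emit a `<polygon>` with points (Y-flipped): 46.38,39.13 18.14,60.91 13.39,25.57.

Run 2: S508 ⇒ score layer `#ff8800`. The run is open, so emit a `<polyline>` with points (Y-flipped): 128.55,12.96 141.03,1.31 147.72,2.36 148.63,16.11.

Run 3: S827 ⇒ cut layer `#000000`. The run returns to its start, so emit a `<polygon>` with points (Y-flipped): 20.87,119.80 54.84,86.42 59.80,128.50 92.93,80.63.

Run 4: S508 ⇒ score layer `#ff8800`. The run is open, so emit a `<polyline>` with points (Y-flipped): 111.94,104.05 125.74,85.56 140.46,56.44 156.10,16.69.

Run 5: power S827 maps to stroke `#000000` (cut). The run returns to its start, so emit a `<polygon>` with points (Y-flipped): 101.20,87.30 59.65,71.10 62.22,26.59 105.35,15.27 129.44,52.79.

<svg xmlns="http://www.w3.org/2000/svg" width="197.10mm" height="149.66mm" viewBox="0 0 197.10 149.66">
  <polygon points="46.38,39.13 18.14,60.91 13.39,25.57" fill="none" stroke="#ff8800"/>
  <polyline points="128.55,12.96 141.03,1.31 147.72,2.36 148.63,16.11" fill="none" stroke="#ff8800"/>
  <polygon points="20.87,119.80 54.84,86.42 59.80,128.50 92.93,80.63" fill="none" stroke="#000000"/>
  <polyline points="111.94,104.05 125.74,85.56 140.46,56.44 156.10,16.69" fill="none" stroke="#ff8800"/>
  <polygon points="101.20,87.30 59.65,71.10 62.22,26.59 105.35,15.27 129.44,52.79" fill="none" stroke="#000000"/>
</svg>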